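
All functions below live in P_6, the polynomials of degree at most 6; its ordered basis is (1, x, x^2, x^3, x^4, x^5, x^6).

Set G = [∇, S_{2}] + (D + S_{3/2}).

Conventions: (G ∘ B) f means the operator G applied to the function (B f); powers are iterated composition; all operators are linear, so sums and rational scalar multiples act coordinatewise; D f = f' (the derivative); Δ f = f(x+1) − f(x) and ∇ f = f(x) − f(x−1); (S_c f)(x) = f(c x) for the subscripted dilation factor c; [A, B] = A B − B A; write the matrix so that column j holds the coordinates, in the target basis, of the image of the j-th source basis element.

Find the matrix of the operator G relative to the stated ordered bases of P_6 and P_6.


the matrix is [[1, 2, -3, 7, -15, 31, -63]; [0, 3/2, 6, -18, 56, -150, 372]; [0, 0, 9/4, 15, -72, 280, -900]; [0, 0, 0, 27/8, 36, -240, 1120]; [0, 0, 0, 0, 81/16, 85, -720]; [0, 0, 0, 0, 0, 243/32, 198]; [0, 0, 0, 0, 0, 0, 729/64]] (rows listed top to bottom)

image of 1: 1
image of x: (3/2)x + 2
image of x^2: (9/4)x^2 + 6x - 3
image of x^3: (27/8)x^3 + 15x^2 - 18x + 7
image of x^4: (81/16)x^4 + 36x^3 - 72x^2 + 56x - 15
image of x^5: (243/32)x^5 + 85x^4 - 240x^3 + 280x^2 - 150x + 31
image of x^6: (729/64)x^6 + 198x^5 - 720x^4 + 1120x^3 - 900x^2 + 372x - 63
each image's coordinates form column j of the matrix


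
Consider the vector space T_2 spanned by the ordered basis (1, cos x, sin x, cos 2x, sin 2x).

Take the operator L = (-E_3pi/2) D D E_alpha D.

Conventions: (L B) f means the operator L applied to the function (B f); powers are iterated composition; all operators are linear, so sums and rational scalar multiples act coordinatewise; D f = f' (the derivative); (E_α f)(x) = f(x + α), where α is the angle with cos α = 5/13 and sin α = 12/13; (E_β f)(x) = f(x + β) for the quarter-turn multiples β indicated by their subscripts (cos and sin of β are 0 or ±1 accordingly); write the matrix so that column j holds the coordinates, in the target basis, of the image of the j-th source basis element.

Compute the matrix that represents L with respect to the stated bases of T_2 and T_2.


image of 1: 0
image of cos x: (5/13)cos x - (12/13)sin x
image of sin x: (12/13)cos x + (5/13)sin x
image of cos 2x: (960/169)cos 2x - (952/169)sin 2x
image of sin 2x: (952/169)cos 2x + (960/169)sin 2x
each image's coordinates form column j of the matrix

the matrix is [[0, 0, 0, 0, 0]; [0, 5/13, 12/13, 0, 0]; [0, -12/13, 5/13, 0, 0]; [0, 0, 0, 960/169, 952/169]; [0, 0, 0, -952/169, 960/169]] (rows listed top to bottom)


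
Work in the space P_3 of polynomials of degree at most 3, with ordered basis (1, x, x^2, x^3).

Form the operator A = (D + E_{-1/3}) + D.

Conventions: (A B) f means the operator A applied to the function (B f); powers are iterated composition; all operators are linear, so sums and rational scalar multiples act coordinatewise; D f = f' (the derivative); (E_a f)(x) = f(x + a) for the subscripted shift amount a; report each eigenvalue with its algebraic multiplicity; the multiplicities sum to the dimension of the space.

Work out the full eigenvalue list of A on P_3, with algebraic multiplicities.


λ = 1 (multiplicity 4)

image of 1: 1
image of x: x + 5/3
image of x^2: x^2 + (10/3)x + 1/9
image of x^3: x^3 + 5x^2 + (1/3)x - 1/27
the matrix is upper triangular; its diagonal is (1, 1, 1, 1)
for a triangular matrix the eigenvalues are the diagonal entries, with algebraic multiplicity their repetition count


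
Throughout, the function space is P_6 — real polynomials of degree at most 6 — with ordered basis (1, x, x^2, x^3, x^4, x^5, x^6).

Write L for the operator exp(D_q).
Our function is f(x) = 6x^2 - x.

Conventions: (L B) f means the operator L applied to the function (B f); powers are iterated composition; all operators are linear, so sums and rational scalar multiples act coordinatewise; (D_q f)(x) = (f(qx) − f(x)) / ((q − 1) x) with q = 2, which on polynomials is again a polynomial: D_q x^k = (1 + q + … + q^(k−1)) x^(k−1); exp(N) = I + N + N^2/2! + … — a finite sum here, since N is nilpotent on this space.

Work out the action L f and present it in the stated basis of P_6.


g(x) = 6x^2 + 17x + 8

order-1 term: 18x - 1
order-2 term: 9
the series for exp(D_q) f terminates at order 2
exp(D_q) f = 6x^2 + 17x + 8


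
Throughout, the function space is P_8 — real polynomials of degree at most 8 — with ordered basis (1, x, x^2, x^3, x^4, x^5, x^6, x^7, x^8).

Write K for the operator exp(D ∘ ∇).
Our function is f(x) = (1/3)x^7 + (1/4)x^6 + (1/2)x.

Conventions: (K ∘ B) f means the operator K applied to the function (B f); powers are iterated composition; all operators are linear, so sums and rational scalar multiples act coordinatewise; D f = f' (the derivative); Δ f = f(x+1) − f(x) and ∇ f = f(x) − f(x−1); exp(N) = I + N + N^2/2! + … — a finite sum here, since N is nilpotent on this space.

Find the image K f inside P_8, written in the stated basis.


the result is g(x) = (1/3)x^7 + (1/4)x^6 + 14x^5 - (55/2)x^4 + (515/3)x^3 - 395x^2 + 687x - 1645/3

order-1 term: 14x^5 - (55/2)x^4 + (95/3)x^3 - 20x^2 + (13/2)x - 5/6
order-2 term: 140x^3 - 375x^2 + 400x - 315/2
order-3 term: 280x - 390
the series for exp(D ∘ ∇) f terminates at order 3
exp(D ∘ ∇) f = (1/3)x^7 + (1/4)x^6 + 14x^5 - (55/2)x^4 + (515/3)x^3 - 395x^2 + 687x - 1645/3


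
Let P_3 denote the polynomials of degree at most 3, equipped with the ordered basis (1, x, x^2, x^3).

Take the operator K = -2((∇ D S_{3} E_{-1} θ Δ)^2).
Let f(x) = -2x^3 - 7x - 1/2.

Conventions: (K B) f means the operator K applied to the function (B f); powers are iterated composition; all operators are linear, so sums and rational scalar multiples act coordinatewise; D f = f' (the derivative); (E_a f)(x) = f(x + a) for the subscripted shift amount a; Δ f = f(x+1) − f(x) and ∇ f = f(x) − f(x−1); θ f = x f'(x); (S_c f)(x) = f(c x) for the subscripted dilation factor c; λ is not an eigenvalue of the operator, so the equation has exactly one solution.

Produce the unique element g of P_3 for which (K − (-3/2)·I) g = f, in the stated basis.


the result is g(x) = -(4/3)x^3 - (14/3)x - 1/3

write g with unknown coordinates in the stated basis and equate coefficients in (K − (-3/2)·I) g = f
solving from the highest basis element down gives g = -(4/3)x^3 - (14/3)x - 1/3
check: K g = 0
so K g − (-3/2)·g = -2x^3 - 7x - 1/2 = f ✓


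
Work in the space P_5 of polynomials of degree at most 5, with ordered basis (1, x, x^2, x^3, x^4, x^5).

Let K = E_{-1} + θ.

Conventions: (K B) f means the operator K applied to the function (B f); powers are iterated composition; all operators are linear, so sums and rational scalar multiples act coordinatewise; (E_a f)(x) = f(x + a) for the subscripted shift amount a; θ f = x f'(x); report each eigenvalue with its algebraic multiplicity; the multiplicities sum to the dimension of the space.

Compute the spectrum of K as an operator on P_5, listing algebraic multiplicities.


λ = 1 (multiplicity 1), λ = 2 (multiplicity 1), λ = 3 (multiplicity 1), λ = 4 (multiplicity 1), λ = 5 (multiplicity 1), λ = 6 (multiplicity 1)

image of 1: 1
image of x: 2x - 1
image of x^2: 3x^2 - 2x + 1
image of x^3: 4x^3 - 3x^2 + 3x - 1
image of x^4: 5x^4 - 4x^3 + 6x^2 - 4x + 1
image of x^5: 6x^5 - 5x^4 + 10x^3 - 10x^2 + 5x - 1
the matrix is upper triangular; its diagonal is (1, 2, 3, 4, 5, 6)
for a triangular matrix the eigenvalues are the diagonal entries, with algebraic multiplicity their repetition count


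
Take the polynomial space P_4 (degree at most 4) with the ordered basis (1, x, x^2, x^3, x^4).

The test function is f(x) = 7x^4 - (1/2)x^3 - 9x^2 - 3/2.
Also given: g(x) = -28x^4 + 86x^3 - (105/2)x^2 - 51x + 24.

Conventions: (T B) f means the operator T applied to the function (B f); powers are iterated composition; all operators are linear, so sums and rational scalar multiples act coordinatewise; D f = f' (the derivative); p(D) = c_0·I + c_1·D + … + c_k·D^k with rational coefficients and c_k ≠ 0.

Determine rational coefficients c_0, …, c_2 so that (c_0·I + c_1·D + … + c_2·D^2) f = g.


p(D) = -4·I + 3·D − D^2, i.e. c_0 = -4, c_1 = 3, c_2 = -1

D^0 f = 7x^4 - (1/2)x^3 - 9x^2 - 3/2
D^1 f = 28x^3 - (3/2)x^2 - 18x
D^2 f = 84x^2 - 3x - 18
matching coefficients of g against c_0 f + c_1 Df + … from the top degree down determines the c_i
solution: c_0 = -4, c_1 = 3, c_2 = -1


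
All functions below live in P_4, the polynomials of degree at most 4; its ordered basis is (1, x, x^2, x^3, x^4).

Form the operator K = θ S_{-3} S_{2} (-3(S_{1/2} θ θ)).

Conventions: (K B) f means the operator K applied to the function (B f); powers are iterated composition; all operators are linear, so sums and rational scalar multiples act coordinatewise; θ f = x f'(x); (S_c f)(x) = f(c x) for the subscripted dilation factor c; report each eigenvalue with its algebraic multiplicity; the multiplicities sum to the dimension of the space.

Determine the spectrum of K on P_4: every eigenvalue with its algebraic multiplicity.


λ = -15552 (multiplicity 1), λ = -216 (multiplicity 1), λ = 0 (multiplicity 1), λ = 9 (multiplicity 1), λ = 2187 (multiplicity 1)

image of 1: 0
image of x: 9x
image of x^2: -216x^2
image of x^3: 2187x^3
image of x^4: -15552x^4
the matrix is upper triangular; its diagonal is (0, 9, -216, 2187, -15552)
for a triangular matrix the eigenvalues are the diagonal entries, with algebraic multiplicity their repetition count


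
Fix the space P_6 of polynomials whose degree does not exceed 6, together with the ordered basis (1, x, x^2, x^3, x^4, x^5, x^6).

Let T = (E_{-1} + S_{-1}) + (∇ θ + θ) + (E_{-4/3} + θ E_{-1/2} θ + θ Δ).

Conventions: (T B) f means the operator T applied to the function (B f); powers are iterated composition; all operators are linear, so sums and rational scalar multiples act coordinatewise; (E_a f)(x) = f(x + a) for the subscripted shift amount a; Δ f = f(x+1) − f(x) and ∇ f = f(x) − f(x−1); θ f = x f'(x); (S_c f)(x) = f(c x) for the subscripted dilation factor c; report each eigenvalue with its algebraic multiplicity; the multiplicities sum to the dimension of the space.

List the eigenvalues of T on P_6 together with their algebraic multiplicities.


λ = 3 (multiplicity 2), λ = 9 (multiplicity 1), λ = 13 (multiplicity 1), λ = 23 (multiplicity 1), λ = 31 (multiplicity 1), λ = 45 (multiplicity 1)

image of 1: 3
image of x: 3x - 4/3
image of x^2: 9x^2 - (2/3)x + 7/9
image of x^3: 13x^3 - x^2 + (55/12)x - 10/27
image of x^4: 23x^4 - (16/3)x^3 + (50/3)x^2 + (122/27)x + 13/81
image of x^5: 31x^5 - (50/3)x^4 + (815/18)x^3 + (1285/54)x^2 + (3065/1296)x - 52/243
image of x^6: 45x^6 - 38x^5 + (305/3)x^4 + (1825/27)x^3 + (1475/108)x^2 + (6215/648)x + 451/729
the matrix is upper triangular; its diagonal is (3, 3, 9, 13, 23, 31, 45)
for a triangular matrix the eigenvalues are the diagonal entries, with algebraic multiplicity their repetition count


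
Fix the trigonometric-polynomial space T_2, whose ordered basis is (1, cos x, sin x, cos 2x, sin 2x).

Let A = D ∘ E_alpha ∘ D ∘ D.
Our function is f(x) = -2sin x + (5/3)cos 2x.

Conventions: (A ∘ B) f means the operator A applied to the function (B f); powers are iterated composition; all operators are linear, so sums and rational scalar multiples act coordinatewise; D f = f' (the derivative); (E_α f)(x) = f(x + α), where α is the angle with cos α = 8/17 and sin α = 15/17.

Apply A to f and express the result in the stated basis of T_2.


D f = -2cos x - (10/3)sin 2x
D D f = 2sin x - (20/3)cos 2x
E_alpha D D f = (30/17)cos x + (16/17)sin x + (3220/867)cos 2x + (1600/289)sin 2x
D (E_alpha ∘ D ∘ D) f = (16/17)cos x - (30/17)sin x + (3200/289)cos 2x - (6440/867)sin 2x

g(x) = (16/17)cos x - (30/17)sin x + (3200/289)cos 2x - (6440/867)sin 2x


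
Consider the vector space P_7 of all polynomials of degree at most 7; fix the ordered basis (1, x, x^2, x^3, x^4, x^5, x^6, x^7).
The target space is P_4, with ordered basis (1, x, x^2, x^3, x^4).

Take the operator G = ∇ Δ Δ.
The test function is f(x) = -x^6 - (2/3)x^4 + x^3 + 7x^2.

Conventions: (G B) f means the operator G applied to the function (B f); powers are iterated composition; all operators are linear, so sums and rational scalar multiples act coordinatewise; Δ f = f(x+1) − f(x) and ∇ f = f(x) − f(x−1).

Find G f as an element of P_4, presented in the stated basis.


the image equals g(x) = -120x^3 - 180x^2 - 196x - 62

Δ f = -6x^5 - 15x^4 - (68/3)x^3 - 16x^2 + (25/3)x + 19/3
Δ Δ f = -30x^4 - 120x^3 - 218x^2 - 190x - 154/3
∇ Δ Δ f = -120x^3 - 180x^2 - 196x - 62


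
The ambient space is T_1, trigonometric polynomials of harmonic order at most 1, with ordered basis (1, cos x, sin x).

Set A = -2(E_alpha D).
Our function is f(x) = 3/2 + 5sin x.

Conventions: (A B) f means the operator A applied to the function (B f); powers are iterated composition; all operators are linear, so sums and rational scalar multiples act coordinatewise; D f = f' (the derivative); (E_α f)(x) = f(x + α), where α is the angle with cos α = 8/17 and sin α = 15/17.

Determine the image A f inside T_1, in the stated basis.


the image equals g(x) = -(80/17)cos x + (150/17)sin x

D f = 5cos x
E_alpha D f = (40/17)cos x - (75/17)sin x
(-2(E_alpha D)) f = -(80/17)cos x + (150/17)sin x


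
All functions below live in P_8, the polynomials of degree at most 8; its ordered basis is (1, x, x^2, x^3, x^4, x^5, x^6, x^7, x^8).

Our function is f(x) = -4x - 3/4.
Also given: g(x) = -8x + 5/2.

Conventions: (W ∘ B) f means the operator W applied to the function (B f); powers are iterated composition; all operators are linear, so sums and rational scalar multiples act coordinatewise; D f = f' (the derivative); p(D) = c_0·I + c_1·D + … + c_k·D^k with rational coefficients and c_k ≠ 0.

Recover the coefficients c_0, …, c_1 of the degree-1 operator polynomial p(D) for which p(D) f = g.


c_0 = 2, c_1 = -1

D^0 f = -4x - 3/4
D^1 f = -4
matching coefficients of g against c_0 f + c_1 Df + … from the top degree down determines the c_i
solution: c_0 = 2, c_1 = -1


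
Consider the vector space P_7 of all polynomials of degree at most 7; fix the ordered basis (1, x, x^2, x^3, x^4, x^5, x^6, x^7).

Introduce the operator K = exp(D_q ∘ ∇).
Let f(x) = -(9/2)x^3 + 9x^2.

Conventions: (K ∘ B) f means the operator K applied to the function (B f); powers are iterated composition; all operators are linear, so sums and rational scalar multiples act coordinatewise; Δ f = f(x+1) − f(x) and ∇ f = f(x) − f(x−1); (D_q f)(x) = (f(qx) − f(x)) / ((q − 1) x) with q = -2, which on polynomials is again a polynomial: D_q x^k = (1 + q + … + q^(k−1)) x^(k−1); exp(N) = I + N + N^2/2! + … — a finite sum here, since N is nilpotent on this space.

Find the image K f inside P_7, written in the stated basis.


the image equals g(x) = -(9/2)x^3 + 9x^2 + (27/2)x + 63/2

order-1 term: (27/2)x + 63/2
the series for exp(D_q ∘ ∇) f terminates at order 1
exp(D_q ∘ ∇) f = -(9/2)x^3 + 9x^2 + (27/2)x + 63/2


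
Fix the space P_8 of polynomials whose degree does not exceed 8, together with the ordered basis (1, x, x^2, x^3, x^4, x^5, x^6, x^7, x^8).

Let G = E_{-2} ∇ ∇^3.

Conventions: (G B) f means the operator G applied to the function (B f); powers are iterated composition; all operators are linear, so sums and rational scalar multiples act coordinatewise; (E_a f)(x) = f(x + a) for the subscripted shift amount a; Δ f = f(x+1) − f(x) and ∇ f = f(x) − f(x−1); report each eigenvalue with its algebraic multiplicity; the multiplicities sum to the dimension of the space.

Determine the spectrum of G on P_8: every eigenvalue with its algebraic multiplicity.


λ = 0 (multiplicity 9)

image of 1: 0
image of x: 0
image of x^2: 0
image of x^3: 0
image of x^4: 24
image of x^5: 120x - 480
image of x^6: 360x^2 - 2880x + 5880
image of x^7: 840x^3 - 10080x^2 + 41160x - 57120
image of x^8: 1680x^4 - 26880x^3 + 164640x^2 - 456960x + 484344
the matrix is upper triangular; its diagonal is (0, 0, 0, 0, 0, 0, 0, 0, 0)
for a triangular matrix the eigenvalues are the diagonal entries, with algebraic multiplicity their repetition count


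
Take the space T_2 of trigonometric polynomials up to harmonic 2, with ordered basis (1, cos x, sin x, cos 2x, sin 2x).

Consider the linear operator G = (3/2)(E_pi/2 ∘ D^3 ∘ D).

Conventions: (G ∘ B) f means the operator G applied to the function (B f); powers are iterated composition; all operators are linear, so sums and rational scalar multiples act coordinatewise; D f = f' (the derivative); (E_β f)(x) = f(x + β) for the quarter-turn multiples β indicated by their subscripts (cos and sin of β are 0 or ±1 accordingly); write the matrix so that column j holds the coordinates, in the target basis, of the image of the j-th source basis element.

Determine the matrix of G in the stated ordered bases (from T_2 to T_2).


image of 1: 0
image of cos x: -(3/2)sin x
image of sin x: (3/2)cos x
image of cos 2x: -24cos 2x
image of sin 2x: -24sin 2x
each image's coordinates form column j of the matrix

the matrix is [[0, 0, 0, 0, 0]; [0, 0, 3/2, 0, 0]; [0, -3/2, 0, 0, 0]; [0, 0, 0, -24, 0]; [0, 0, 0, 0, -24]] (rows listed top to bottom)


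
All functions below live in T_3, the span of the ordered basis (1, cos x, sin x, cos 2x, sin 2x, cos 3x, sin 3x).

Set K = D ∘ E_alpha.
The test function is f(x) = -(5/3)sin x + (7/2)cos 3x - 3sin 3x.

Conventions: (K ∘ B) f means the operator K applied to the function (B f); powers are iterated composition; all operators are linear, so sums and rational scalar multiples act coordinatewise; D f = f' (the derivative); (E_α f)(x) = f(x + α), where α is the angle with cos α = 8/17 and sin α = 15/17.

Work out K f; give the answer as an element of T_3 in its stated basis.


E_alpha f = -(25/17)cos x - (40/51)sin x - (919/289)cos 3x + (1929/578)sin 3x
D E_alpha f = -(40/51)cos x + (25/17)sin x + (5787/578)cos 3x + (2757/289)sin 3x

g(x) = -(40/51)cos x + (25/17)sin x + (5787/578)cos 3x + (2757/289)sin 3x


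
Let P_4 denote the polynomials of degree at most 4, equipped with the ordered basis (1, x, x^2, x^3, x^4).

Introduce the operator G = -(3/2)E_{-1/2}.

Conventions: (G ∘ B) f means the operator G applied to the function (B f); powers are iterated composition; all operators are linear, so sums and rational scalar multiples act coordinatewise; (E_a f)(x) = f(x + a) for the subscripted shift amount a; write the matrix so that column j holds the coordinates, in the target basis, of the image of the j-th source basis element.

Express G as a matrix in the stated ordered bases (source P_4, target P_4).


image of 1: -3/2
image of x: -(3/2)x + 3/4
image of x^2: -(3/2)x^2 + (3/2)x - 3/8
image of x^3: -(3/2)x^3 + (9/4)x^2 - (9/8)x + 3/16
image of x^4: -(3/2)x^4 + 3x^3 - (9/4)x^2 + (3/4)x - 3/32
each image's coordinates form column j of the matrix

the matrix is [[-3/2, 3/4, -3/8, 3/16, -3/32]; [0, -3/2, 3/2, -9/8, 3/4]; [0, 0, -3/2, 9/4, -9/4]; [0, 0, 0, -3/2, 3]; [0, 0, 0, 0, -3/2]] (rows listed top to bottom)


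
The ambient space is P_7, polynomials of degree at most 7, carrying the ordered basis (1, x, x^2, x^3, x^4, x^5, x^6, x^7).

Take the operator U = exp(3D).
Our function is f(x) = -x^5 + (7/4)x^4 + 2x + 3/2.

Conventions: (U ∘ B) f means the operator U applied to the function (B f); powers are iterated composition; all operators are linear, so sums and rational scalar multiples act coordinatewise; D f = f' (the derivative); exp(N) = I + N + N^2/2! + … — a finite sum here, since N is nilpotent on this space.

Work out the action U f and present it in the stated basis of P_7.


order-1 term: -15x^4 + 21x^3 + 6
order-2 term: -90x^3 + (189/2)x^2
order-3 term: -270x^2 + 189x
order-4 term: -405x + 567/4
order-5 term: -243
the series for exp(3D) f terminates at order 5
exp(3D) f = -x^5 - (53/4)x^4 - 69x^3 - (351/2)x^2 - 214x - 375/4

the result is g(x) = -x^5 - (53/4)x^4 - 69x^3 - (351/2)x^2 - 214x - 375/4


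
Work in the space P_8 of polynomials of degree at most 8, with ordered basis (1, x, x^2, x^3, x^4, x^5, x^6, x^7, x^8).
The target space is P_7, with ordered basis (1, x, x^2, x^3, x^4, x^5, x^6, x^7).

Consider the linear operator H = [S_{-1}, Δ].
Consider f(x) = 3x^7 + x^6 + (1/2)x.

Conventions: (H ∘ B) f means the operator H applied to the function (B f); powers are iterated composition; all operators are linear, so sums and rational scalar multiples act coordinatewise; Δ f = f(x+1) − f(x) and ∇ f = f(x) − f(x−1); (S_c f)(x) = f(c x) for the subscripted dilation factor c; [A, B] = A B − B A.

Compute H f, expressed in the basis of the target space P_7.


Δ f = 21x^6 + 69x^5 + 120x^4 + 125x^3 + 78x^2 + 27x + 9/2
S_{-1} Δ f = 21x^6 - 69x^5 + 120x^4 - 125x^3 + 78x^2 - 27x + 9/2
S_{-1} f = -3x^7 + x^6 - (1/2)x
Δ S_{-1} f = -21x^6 - 57x^5 - 90x^4 - 85x^3 - 48x^2 - 15x - 5/2
[S_{-1}, Δ] f = 42x^6 - 12x^5 + 210x^4 - 40x^3 + 126x^2 - 12x + 7

the result is g(x) = 42x^6 - 12x^5 + 210x^4 - 40x^3 + 126x^2 - 12x + 7


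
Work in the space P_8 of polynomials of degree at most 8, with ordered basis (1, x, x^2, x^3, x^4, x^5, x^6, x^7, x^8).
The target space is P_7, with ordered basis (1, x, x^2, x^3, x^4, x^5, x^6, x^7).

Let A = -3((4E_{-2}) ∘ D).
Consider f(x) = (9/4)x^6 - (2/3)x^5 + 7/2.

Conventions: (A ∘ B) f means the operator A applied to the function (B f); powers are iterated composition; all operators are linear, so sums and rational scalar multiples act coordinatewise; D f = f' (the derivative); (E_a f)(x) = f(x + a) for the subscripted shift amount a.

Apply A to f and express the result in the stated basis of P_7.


D f = (27/2)x^5 - (10/3)x^4
E_{-2} D f = (27/2)x^5 - (415/3)x^4 + (1700/3)x^3 - 1160x^2 + (3560/3)x - 1456/3
(4E_{-2}) D f = 54x^5 - (1660/3)x^4 + (6800/3)x^3 - 4640x^2 + (14240/3)x - 5824/3
(-3((4E_{-2}) ∘ D)) f = -162x^5 + 1660x^4 - 6800x^3 + 13920x^2 - 14240x + 5824

g(x) = -162x^5 + 1660x^4 - 6800x^3 + 13920x^2 - 14240x + 5824


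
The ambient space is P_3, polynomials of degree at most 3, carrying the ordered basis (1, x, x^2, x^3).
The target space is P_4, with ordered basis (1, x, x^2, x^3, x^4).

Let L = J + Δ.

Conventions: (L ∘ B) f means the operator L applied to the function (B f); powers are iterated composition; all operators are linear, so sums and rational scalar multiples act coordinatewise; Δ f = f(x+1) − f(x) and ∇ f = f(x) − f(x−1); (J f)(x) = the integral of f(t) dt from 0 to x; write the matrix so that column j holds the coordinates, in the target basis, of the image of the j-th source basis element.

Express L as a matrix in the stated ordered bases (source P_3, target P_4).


the matrix is [[0, 1, 1, 1]; [1, 0, 2, 3]; [0, 1/2, 0, 3]; [0, 0, 1/3, 0]; [0, 0, 0, 1/4]] (rows listed top to bottom)

image of 1: x
image of x: (1/2)x^2 + 1
image of x^2: (1/3)x^3 + 2x + 1
image of x^3: (1/4)x^4 + 3x^2 + 3x + 1
each image's coordinates form column j of the matrix


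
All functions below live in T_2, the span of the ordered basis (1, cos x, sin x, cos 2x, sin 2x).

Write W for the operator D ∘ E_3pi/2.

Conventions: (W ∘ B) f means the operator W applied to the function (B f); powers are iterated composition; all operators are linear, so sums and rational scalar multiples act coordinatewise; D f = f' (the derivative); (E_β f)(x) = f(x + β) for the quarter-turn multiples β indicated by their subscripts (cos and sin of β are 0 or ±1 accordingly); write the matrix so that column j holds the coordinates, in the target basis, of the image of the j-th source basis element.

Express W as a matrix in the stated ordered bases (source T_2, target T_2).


image of 1: 0
image of cos x: cos x
image of sin x: sin x
image of cos 2x: 2sin 2x
image of sin 2x: -2cos 2x
each image's coordinates form column j of the matrix

the matrix is [[0, 0, 0, 0, 0]; [0, 1, 0, 0, 0]; [0, 0, 1, 0, 0]; [0, 0, 0, 0, -2]; [0, 0, 0, 2, 0]] (rows listed top to bottom)


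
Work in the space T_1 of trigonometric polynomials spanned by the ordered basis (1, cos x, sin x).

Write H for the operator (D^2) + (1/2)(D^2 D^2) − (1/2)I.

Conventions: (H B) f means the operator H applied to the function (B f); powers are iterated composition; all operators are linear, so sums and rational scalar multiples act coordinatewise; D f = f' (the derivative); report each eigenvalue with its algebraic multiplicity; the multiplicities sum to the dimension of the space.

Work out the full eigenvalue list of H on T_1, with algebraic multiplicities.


image of 1: -1/2
image of cos x: -cos x
image of sin x: -sin x
the matrix is diagonal; its diagonal is (-1/2, -1, -1)
for a triangular matrix the eigenvalues are the diagonal entries, with algebraic multiplicity their repetition count

λ = -1 (multiplicity 2), λ = -1/2 (multiplicity 1)


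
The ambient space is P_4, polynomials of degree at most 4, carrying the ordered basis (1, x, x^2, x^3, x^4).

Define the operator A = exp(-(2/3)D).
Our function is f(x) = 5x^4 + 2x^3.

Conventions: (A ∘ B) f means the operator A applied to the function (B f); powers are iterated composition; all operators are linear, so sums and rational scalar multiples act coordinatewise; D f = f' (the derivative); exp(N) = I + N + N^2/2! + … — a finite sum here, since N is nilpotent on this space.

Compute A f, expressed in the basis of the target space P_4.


the result is g(x) = 5x^4 - (34/3)x^3 + (28/3)x^2 - (88/27)x + 32/81

order-1 term: -(40/3)x^3 - 4x^2
order-2 term: (40/3)x^2 + (8/3)x
order-3 term: -(160/27)x - 16/27
order-4 term: 80/81
the series for exp(-(2/3)D) f terminates at order 4
exp(-(2/3)D) f = 5x^4 - (34/3)x^3 + (28/3)x^2 - (88/27)x + 32/81


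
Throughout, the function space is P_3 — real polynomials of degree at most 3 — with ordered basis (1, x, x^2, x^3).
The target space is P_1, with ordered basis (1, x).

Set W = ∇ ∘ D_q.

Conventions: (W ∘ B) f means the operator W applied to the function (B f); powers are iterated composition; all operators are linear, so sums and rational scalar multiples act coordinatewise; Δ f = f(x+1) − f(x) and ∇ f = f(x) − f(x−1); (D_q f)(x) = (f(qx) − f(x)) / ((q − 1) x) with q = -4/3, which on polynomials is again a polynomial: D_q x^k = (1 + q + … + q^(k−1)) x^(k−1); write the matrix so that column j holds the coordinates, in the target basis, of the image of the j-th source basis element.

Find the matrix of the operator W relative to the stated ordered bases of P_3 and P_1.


the matrix is [[0, 0, -1/3, -13/9]; [0, 0, 0, 26/9]] (rows listed top to bottom)

image of 1: 0
image of x: 0
image of x^2: -1/3
image of x^3: (26/9)x - 13/9
each image's coordinates form column j of the matrix


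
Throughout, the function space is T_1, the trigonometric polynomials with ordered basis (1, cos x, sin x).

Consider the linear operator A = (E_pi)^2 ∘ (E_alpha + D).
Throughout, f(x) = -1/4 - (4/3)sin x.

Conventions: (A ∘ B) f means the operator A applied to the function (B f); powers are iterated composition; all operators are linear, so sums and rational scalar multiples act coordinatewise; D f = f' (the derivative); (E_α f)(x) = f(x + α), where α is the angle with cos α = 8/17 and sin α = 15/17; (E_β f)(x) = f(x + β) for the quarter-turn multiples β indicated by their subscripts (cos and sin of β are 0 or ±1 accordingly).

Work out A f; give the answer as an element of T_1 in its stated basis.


E_alpha f = -1/4 - (20/17)cos x - (32/51)sin x
D f = -(4/3)cos x
(E_alpha + D) f = -1/4 - (128/51)cos x - (32/51)sin x
E_pi (E_alpha + D) f = -1/4 + (128/51)cos x + (32/51)sin x
E_pi E_pi (E_alpha + D) f = -1/4 - (128/51)cos x - (32/51)sin x

the result is g(x) = -1/4 - (128/51)cos x - (32/51)sin x


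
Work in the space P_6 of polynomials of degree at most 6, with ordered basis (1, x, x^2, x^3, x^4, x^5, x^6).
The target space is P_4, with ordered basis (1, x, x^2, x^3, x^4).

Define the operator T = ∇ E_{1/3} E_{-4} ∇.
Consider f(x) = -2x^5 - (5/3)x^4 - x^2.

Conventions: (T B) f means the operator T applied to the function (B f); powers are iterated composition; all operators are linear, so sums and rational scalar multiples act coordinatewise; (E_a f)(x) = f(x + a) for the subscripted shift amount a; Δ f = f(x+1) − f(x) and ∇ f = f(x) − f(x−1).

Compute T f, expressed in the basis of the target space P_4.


∇ f = -10x^4 + (40/3)x^3 - 10x^2 + (4/3)x + 2/3
E_{-4} ∇ f = -10x^4 + (520/3)x^3 - 1130x^2 + (9844/3)x - 3578
E_{1/3} E_{-4} ∇ f = -10x^4 + 160x^3 - (2890/3)x^2 + (69776/27)x - 70294/27
∇ E_{1/3} E_{-4} ∇ f = -40x^3 + 540x^2 - (7340/3)x + 100376/27

g(x) = -40x^3 + 540x^2 - (7340/3)x + 100376/27


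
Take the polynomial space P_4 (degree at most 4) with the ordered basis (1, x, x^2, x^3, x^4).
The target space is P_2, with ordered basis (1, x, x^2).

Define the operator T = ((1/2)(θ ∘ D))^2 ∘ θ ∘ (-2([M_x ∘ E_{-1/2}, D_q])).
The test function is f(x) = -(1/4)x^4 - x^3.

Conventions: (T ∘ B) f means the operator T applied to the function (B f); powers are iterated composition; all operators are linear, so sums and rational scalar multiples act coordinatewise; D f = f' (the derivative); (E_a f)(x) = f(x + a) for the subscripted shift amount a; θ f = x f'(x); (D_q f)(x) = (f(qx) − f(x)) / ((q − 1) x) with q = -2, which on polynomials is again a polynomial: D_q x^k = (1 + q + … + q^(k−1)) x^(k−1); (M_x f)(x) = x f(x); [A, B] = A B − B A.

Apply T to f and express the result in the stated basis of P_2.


g(x) = -576x^2 + (531/4)x

D_q f = (5/4)x^3 - 3x^2
E_{-1/2} D_q f = (5/4)x^3 - (39/8)x^2 + (63/16)x - 29/32
M_x E_{-1/2} D_q f = (5/4)x^4 - (39/8)x^3 + (63/16)x^2 - (29/32)x
E_{-1/2} f = -(1/4)x^4 - (1/2)x^3 + (9/8)x^2 - (5/8)x + 7/64
M_x E_{-1/2} f = -(1/4)x^5 - (1/2)x^4 + (9/8)x^3 - (5/8)x^2 + (7/64)x
D_q (M_x ∘ E_{-1/2}) f = -(11/4)x^4 + (5/2)x^3 + (27/8)x^2 + (5/8)x + 7/64
[M_x ∘ E_{-1/2}, D_q] f = 4x^4 - (59/8)x^3 + (9/16)x^2 - (49/32)x - 7/64
(-2([M_x ∘ E_{-1/2}, D_q])) f = -8x^4 + (59/4)x^3 - (9/8)x^2 + (49/16)x + 7/32
θ (-2([M_x ∘ E_{-1/2}, D_q])) f = -32x^4 + (177/4)x^3 - (9/4)x^2 + (49/16)x
D θ (-2([M_x ∘ E_{-1/2}, D_q])) f = -128x^3 + (531/4)x^2 - (9/2)x + 49/16
θ D θ (-2([M_x ∘ E_{-1/2}, D_q])) f = -384x^3 + (531/2)x^2 - (9/2)x
((1/2)(θ ∘ D)) θ (-2([M_x ∘ E_{-1/2}, D_q])) f = -192x^3 + (531/4)x^2 - (9/4)x
D ((1/2)(θ ∘ D)) θ (-2([M_x ∘ E_{-1/2}, D_q])) f = -576x^2 + (531/2)x - 9/4
θ D ((1/2)(θ ∘ D)) θ (-2([M_x ∘ E_{-1/2}, D_q])) f = -1152x^2 + (531/2)x
((1/2)(θ ∘ D)) ((1/2)(θ ∘ D)) θ (-2([M_x ∘ E_{-1/2}, D_q])) f = -576x^2 + (531/4)x


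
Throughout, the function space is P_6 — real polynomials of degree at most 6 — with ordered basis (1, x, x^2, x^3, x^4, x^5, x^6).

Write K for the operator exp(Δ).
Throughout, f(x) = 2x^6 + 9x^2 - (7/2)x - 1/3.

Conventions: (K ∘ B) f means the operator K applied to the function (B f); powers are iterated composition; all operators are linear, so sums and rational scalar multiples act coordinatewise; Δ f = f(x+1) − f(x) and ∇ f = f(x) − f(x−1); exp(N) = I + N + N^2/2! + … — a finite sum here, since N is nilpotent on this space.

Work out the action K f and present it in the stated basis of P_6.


order-1 term: 12x^5 + 30x^4 + 40x^3 + 30x^2 + 30x + 15/2
order-2 term: 30x^4 + 120x^3 + 210x^2 + 180x + 71
order-3 term: 40x^3 + 180x^2 + 300x + 180
order-4 term: 30x^2 + 120x + 130
order-5 term: 12x + 30
order-6 term: 2
the series for exp(Δ) f terminates at order 6
exp(Δ) f = 2x^6 + 12x^5 + 60x^4 + 200x^3 + 459x^2 + (1277/2)x + 2521/6

the image equals g(x) = 2x^6 + 12x^5 + 60x^4 + 200x^3 + 459x^2 + (1277/2)x + 2521/6


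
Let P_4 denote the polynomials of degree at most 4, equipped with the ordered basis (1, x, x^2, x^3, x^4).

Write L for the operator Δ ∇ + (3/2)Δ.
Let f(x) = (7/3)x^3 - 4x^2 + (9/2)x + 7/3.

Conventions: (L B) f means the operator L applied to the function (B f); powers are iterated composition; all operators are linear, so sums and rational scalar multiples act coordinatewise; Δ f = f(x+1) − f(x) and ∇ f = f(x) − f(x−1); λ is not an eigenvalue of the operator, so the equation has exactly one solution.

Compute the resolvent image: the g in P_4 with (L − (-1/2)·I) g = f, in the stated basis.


write g with unknown coordinates in the stated basis and equate coefficients in (L − (-1/2)·I) g = f
solving from the highest basis element down gives g = (14/3)x^3 - 50x^2 + 211x - 877/3
check: L g = 21x^2 - 101x + 297/2
so L g − (-1/2)·g = (7/3)x^3 - 4x^2 + (9/2)x + 7/3 = f ✓

the image equals g(x) = (14/3)x^3 - 50x^2 + 211x - 877/3


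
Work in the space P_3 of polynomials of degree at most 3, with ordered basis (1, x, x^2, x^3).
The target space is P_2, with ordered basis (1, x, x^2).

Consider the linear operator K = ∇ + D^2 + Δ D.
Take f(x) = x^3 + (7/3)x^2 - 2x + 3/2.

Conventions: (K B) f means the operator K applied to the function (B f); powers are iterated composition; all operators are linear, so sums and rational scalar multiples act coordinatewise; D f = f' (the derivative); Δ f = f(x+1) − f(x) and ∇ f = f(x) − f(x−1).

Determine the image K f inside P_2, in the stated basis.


∇ f = 3x^2 + (5/3)x - 10/3
D f = 3x^2 + (14/3)x - 2
D D f = 6x + 14/3
D f = 3x^2 + (14/3)x - 2
Δ D f = 6x + 23/3
(∇ + D^2 + Δ D) f = 3x^2 + (41/3)x + 9

g(x) = 3x^2 + (41/3)x + 9


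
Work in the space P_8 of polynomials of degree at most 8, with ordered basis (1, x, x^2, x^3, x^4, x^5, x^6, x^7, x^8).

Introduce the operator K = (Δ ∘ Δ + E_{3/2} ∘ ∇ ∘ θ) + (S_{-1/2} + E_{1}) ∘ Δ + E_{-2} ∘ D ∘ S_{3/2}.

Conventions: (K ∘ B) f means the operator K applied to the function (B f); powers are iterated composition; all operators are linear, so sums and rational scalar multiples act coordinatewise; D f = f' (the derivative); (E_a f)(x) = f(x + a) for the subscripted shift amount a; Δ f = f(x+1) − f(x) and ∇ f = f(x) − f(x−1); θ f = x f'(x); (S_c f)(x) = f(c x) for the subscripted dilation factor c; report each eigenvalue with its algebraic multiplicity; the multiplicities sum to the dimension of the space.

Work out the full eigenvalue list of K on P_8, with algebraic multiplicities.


image of 1: 0
image of x: 9/2
image of x^2: (19/2)x + 1
image of x^3: (183/8)x^2 - 9x + 257/4
image of x^4: (159/4)x^3 - 42x^2 + 345x - 112
image of x^5: (2185/32)x^4 - 155x^3 + (4825/4)x^2 - (1895/2)x + 11317/16
image of x^6: (3525/32)x^5 - (855/2)x^4 + (13525/4)x^3 - (18315/4)x^2 + (24411/4)x - 7971/4
image of x^7: (22491/128)x^6 - (8295/8)x^5 + (269745/32)x^4 - (135205/8)x^3 + (497637/16)x^2 - (172277/8)x + 513795/64
image of x^8: (8863/32)x^7 - 2282x^6 + (155239/8)x^5 - (420595/8)x^4 + (243229/2)x^3 - 131726x^2 + 94967x - 25529
the matrix is upper triangular; its diagonal is (0, 0, 0, 0, 0, 0, 0, 0, 0)
for a triangular matrix the eigenvalues are the diagonal entries, with algebraic multiplicity their repetition count

λ = 0 (multiplicity 9)


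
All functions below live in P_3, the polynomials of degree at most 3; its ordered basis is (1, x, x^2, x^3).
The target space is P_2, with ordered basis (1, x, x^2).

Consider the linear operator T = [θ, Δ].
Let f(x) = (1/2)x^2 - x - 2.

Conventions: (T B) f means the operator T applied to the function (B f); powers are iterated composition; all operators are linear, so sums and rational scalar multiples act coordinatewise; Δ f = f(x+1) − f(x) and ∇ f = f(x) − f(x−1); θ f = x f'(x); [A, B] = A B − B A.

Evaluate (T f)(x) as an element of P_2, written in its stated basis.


the image equals g(x) = -x

Δ f = x - 1/2
θ Δ f = x
θ f = x^2 - x
Δ θ f = 2x
[θ, Δ] f = -x


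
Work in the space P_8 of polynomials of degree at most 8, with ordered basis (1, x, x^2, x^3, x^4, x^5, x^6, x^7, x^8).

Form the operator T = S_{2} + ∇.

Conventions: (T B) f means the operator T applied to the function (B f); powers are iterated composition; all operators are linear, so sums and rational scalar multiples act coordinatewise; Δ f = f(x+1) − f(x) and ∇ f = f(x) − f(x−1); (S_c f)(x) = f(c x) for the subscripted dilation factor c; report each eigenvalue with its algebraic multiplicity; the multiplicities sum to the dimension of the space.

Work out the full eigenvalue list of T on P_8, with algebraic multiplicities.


λ = 1 (multiplicity 1), λ = 2 (multiplicity 1), λ = 4 (multiplicity 1), λ = 8 (multiplicity 1), λ = 16 (multiplicity 1), λ = 32 (multiplicity 1), λ = 64 (multiplicity 1), λ = 128 (multiplicity 1), λ = 256 (multiplicity 1)

image of 1: 1
image of x: 2x + 1
image of x^2: 4x^2 + 2x - 1
image of x^3: 8x^3 + 3x^2 - 3x + 1
image of x^4: 16x^4 + 4x^3 - 6x^2 + 4x - 1
image of x^5: 32x^5 + 5x^4 - 10x^3 + 10x^2 - 5x + 1
image of x^6: 64x^6 + 6x^5 - 15x^4 + 20x^3 - 15x^2 + 6x - 1
image of x^7: 128x^7 + 7x^6 - 21x^5 + 35x^4 - 35x^3 + 21x^2 - 7x + 1
image of x^8: 256x^8 + 8x^7 - 28x^6 + 56x^5 - 70x^4 + 56x^3 - 28x^2 + 8x - 1
the matrix is upper triangular; its diagonal is (1, 2, 4, 8, 16, 32, 64, 128, 256)
for a triangular matrix the eigenvalues are the diagonal entries, with algebraic multiplicity their repetition count


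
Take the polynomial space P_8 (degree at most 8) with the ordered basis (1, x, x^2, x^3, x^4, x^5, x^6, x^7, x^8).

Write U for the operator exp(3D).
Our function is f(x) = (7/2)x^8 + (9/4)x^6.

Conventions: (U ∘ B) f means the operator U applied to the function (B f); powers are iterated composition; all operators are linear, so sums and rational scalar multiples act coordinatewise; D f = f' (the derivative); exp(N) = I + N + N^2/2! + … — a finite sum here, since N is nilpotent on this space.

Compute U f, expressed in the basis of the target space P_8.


order-1 term: 84x^7 + (81/2)x^5
order-2 term: 882x^6 + (1215/4)x^4
order-3 term: 5292x^5 + 1215x^3
order-4 term: 19845x^4 + (10935/4)x^2
order-5 term: 47628x^3 + (6561/2)x
order-6 term: 71442x^2 + 6561/4
order-7 term: 61236x
order-8 term: 45927/2
the series for exp(3D) f terminates at order 8
exp(3D) f = (7/2)x^8 + 84x^7 + (3537/4)x^6 + (10665/2)x^5 + (80595/4)x^4 + 48843x^3 + (296703/4)x^2 + (129033/2)x + 98415/4

g(x) = (7/2)x^8 + 84x^7 + (3537/4)x^6 + (10665/2)x^5 + (80595/4)x^4 + 48843x^3 + (296703/4)x^2 + (129033/2)x + 98415/4


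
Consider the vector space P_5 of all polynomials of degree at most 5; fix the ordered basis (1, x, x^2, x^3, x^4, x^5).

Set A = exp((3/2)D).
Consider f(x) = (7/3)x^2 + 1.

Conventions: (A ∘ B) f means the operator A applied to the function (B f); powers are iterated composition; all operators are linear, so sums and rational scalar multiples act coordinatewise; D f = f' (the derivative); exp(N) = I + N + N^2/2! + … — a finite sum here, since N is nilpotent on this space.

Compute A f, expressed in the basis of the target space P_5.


g(x) = (7/3)x^2 + 7x + 25/4

order-1 term: 7x
order-2 term: 21/4
the series for exp((3/2)D) f terminates at order 2
exp((3/2)D) f = (7/3)x^2 + 7x + 25/4


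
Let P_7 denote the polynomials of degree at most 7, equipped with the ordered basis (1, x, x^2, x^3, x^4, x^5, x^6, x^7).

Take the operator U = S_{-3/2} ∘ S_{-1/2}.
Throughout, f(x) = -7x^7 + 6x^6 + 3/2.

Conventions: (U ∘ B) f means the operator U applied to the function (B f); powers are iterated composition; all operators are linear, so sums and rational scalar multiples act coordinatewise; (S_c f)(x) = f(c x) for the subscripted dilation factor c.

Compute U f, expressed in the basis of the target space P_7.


S_{-1/2} f = (7/128)x^7 + (3/32)x^6 + 3/2
S_{-3/2} S_{-1/2} f = -(15309/16384)x^7 + (2187/2048)x^6 + 3/2

the image equals g(x) = -(15309/16384)x^7 + (2187/2048)x^6 + 3/2


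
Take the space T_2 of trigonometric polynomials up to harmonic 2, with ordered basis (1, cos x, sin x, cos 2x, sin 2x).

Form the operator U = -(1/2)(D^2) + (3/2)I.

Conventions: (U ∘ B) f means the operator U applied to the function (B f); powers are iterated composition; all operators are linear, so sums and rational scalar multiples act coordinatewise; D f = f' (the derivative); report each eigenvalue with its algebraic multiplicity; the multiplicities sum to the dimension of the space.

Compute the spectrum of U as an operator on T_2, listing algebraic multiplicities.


λ = 3/2 (multiplicity 1), λ = 2 (multiplicity 2), λ = 7/2 (multiplicity 2)

image of 1: 3/2
image of cos x: 2cos x
image of sin x: 2sin x
image of cos 2x: (7/2)cos 2x
image of sin 2x: (7/2)sin 2x
the matrix is diagonal; its diagonal is (3/2, 2, 2, 7/2, 7/2)
for a triangular matrix the eigenvalues are the diagonal entries, with algebraic multiplicity their repetition count
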